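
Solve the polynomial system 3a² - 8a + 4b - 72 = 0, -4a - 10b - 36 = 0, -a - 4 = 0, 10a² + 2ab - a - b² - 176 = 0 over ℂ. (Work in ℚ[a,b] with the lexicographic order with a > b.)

Compute a lex Gröbner basis by Buchberger's algorithm.
f_1 = 3a² - 8a + 4b - 72, LT = a².
f_2 = -4a - 10b - 36, LT = a.
f_3 = -a - 4, LT = a.
f_4 = 10a² + 2ab - a - b² - 176, LT = a².

S(f_1,f_2): lcm = a². S = -5/2ab - 35/3a + 4/3b - 24.
  leading term ab: subtract (⅝b)·f_2 from -5/2ab - 35/3a + 4/3b - 24 → -35/3a + 25/4b² + 143/6b - 24
  leading term a: subtract (35/12)·f_2 from -35/3a + 25/4b² + 143/6b - 24 → 25/4b² + 53b + 81
  leading term b²: no divisor's leading term divides it; move 25/4b² to the remainder.
  leading term b: no divisor's leading term divides it; move 53b to the remainder.
  leading term 1: no divisor's leading term divides it; move 81 to the remainder.
  remainder 25/4b² + 53b + 81 ≠ 0; add h_5 = 25/4b² + 53b + 81 to the basis.

S(f_1,f_3): lcm = a². S = -20/3a + 4/3b - 24.
  leading term a: subtract (5/3)·f_2 from -20/3a + 4/3b - 24 → 18b + 36
  leading term b: no divisor's leading term divides it; move 18b to the remainder.
  leading term 1: no divisor's leading term divides it; move 36 to the remainder.
  remainder 18b + 36 ≠ 0; add h_6 = 18b + 36 to the basis.

The other S-polynomials (S(f_1,f_4), S(f_2,f_3), S(f_2,f_4), S(f_3,f_4), S(f_1,h_5), S(f_2,h_5), S(f_3,h_5), S(f_4,h_5), S(f_1,h_6), S(f_2,h_6), S(f_3,h_6), S(f_4,h_6), S(h_5,h_6)) all reduce to 0 modulo the current basis, so we have a Gröbner basis.
Inter-reduce: drop elements whose leading term is divisible by another's, tail-reduce, and make monic.
Reduced Gröbner basis: {a + 4, b + 2}.

The lex basis is triangular: the last element involves only b. Solving b + 2 = 0 gives b ∈ {-2}; substituting each value into the earlier elements determines the remaining variables.
  b = -2: the earlier basis element becomes a + 4 = 0, giving a = -4 — point (-4, -2).
Each listed point satisfies every original equation (direct substitution).

{(-4, -2)}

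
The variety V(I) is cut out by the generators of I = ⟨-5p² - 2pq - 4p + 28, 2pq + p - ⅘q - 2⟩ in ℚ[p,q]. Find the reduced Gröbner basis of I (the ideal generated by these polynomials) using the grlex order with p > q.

f_1 = -5p² - 2pq - 4p + 28, LT = p².
f_2 = 2pq + p - ⅘q - 2, LT = pq.

S(f_1,f_2): lcm = p²q. S = ⅖pq² - ½p² + 6/5pq + p - 28/5q.
  leading term pq²: subtract (⅕q)·f_2 from ⅖pq² - ½p² + 6/5pq + p - 28/5q → -½p² + pq + 4/25q² + p - 26/5q
  leading term p²: subtract (1/10)·f_1 from -½p² + pq + 4/25q² + p - 26/5q → 6/5pq + 4/25q² + 7/5p - 26/5q - 14/5
  leading term pq: subtract (⅗)·f_2 from 6/5pq + 4/25q² + 7/5p - 26/5q - 14/5 → 4/25q² + ⅘p - 118/25q - 8/5
  leading term q²: no divisor's leading term divides it; move 4/25q² to the remainder.
  leading term p: no divisor's leading term divides it; move ⅘p to the remainder.
  leading term q: no divisor's leading term divides it; move -118/25q to the remainder.
  leading term 1: no divisor's leading term divides it; move -8/5 to the remainder.
  remainder 4/25q² + ⅘p - 118/25q - 8/5 ≠ 0; add g_3 = 4/25q² + ⅘p - 118/25q - 8/5 to the basis.

The other S-polynomials (S(f_1,g_3), S(f_2,g_3)) all reduce to 0 modulo the current basis, so we have a Gröbner basis.

G = {p² + ⅗p + 4/25q - 26/5, pq + ½p - ⅖q - 1, q² + 5p - 59/2q - 10}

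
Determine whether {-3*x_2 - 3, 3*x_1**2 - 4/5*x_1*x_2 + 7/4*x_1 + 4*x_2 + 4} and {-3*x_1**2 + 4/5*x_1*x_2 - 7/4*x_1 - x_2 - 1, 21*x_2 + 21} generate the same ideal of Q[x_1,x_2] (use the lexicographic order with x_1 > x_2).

Yes, the ideals are equal.

Equality of ideals is decidable: compute both reduced Gröbner bases (unique for the ordering) and check whether they agree.
Buchberger on the first generating set:
f_1 = -3*x_2 - 3, LT = x_2.
f_2 = 3*x_1**2 - 4/5*x_1*x_2 + 7/4*x_1 + 4*x_2 + 4, LT = x_1**2.

The S-polynomials (S(f_1,f_2)) all reduce to 0 modulo the current basis, so we have a Gröbner basis.
Inter-reduce: drop elements whose leading term is divisible by another's, tail-reduce, and make monic.
Reduced Gröbner basis: {x_1**2 + 17/20*x_1, x_2 + 1}.

Buchberger on the second generating set:
h_1 = -3*x_1**2 + 4/5*x_1*x_2 - 7/4*x_1 - x_2 - 1, LT = x_1**2.
h_2 = 21*x_2 + 21, LT = x_2.

The S-polynomials (S(h_1,h_2)) all reduce to 0 modulo the current basis, so we have a Gröbner basis.
Inter-reduce: drop elements whose leading term is divisible by another's, tail-reduce, and make monic.
Reduced Gröbner basis: {x_1**2 + 17/20*x_1, x_2 + 1}.

Same reduced basis, so the two generating sets span the same ideal.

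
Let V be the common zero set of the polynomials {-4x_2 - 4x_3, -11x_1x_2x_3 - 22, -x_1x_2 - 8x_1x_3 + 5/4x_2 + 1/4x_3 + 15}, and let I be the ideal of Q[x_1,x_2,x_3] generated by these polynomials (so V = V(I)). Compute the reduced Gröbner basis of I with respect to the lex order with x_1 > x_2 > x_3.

G = {x_1 + 15/98x_3 - 211/98, x_2 + x_3, x_3^2 - 15x_3 + 14}

This is the nonlinear analogue of row-reducing a linear system.

f_1 = -4x_2 - 4x_3, LT = x_2.
f_2 = -11x_1x_2x_3 - 22, LT = x_1x_2x_3.
f_3 = -x_1x_2 - 8x_1x_3 + 5/4x_2 + 1/4x_3 + 15, LT = x_1x_2.

S(f_1,f_2): lcm = x_1x_2x_3. S = x_1x_3^2 - 2.
  leading term x_1x_3^2: no divisor's leading term divides it; move x_1x_3^2 to the remainder.
  leading term 1: no divisor's leading term divides it; move -2 to the remainder.
  remainder x_1x_3^2 - 2 ≠ 0; add g_4 = x_1x_3^2 - 2 to the basis.

S(f_1,f_3): lcm = x_1x_2. S = -7x_1x_3 + 5/4x_2 + 1/4x_3 + 15.
  leading term x_1x_3: no divisor's leading term divides it; move -7x_1x_3 to the remainder.
  leading term x_2: subtract (-5/16)·f_1 from 5/4x_2 + 1/4x_3 + 15 → -x_3 + 15
  leading term x_3: no divisor's leading term divides it; move -x_3 to the remainder.
  leading term 1: no divisor's leading term divides it; move 15 to the remainder.
  remainder -7x_1x_3 - x_3 + 15 ≠ 0; add g_5 = -7x_1x_3 - x_3 + 15 to the basis.

S(f_2,f_3): lcm = x_1x_2x_3. S = -8x_1x_3^2 + 5/4x_2x_3 + 1/4x_3^2 + 15x_3 + 2.
  leading term x_1x_3^2: subtract (-8)·g_4 from -8x_1x_3^2 + 5/4x_2x_3 + 1/4x_3^2 + 15x_3 + 2 → 5/4x_2x_3 + 1/4x_3^2 + 15x_3 - 14
  leading term x_2x_3: subtract (-5/16x_3)·f_1 from 5/4x_2x_3 + 1/4x_3^2 + 15x_3 - 14 → -x_3^2 + 15x_3 - 14
  leading term x_3^2: no divisor's leading term divides it; move -x_3^2 to the remainder.
  leading term x_3: no divisor's leading term divides it; move 15x_3 to the remainder.
  leading term 1: no divisor's leading term divides it; move -14 to the remainder.
  remainder -x_3^2 + 15x_3 - 14 ≠ 0; add g_6 = -x_3^2 + 15x_3 - 14 to the basis.

S(f_1,g_4): leading monomials are coprime, so the S-polynomial reduces to 0 (Buchberger's first criterion).
S(f_2,g_4): lcm = x_1x_2x_3^2. S = 2x_2 + 2x_3.
  leading term x_2: subtract (-1/2)·f_1 from 2x_2 + 2x_3 → 0
  remainder 0.

S(f_3,g_4): lcm = x_1x_2x_3^2. S = 8x_1x_3^3 - 5/4x_2x_3^2 + 2x_2 - 1/4x_3^3 - 15x_3^2.
  leading term x_1x_3^3: subtract (8x_3)·g_4 from 8x_1x_3^3 - 5/4x_2x_3^2 + 2x_2 - 1/4x_3^3 - 15x_3^2 → -5/4x_2x_3^2 + 2x_2 - 1/4x_3^3 - 15x_3^2 + 16x_3
  leading term x_2x_3^2: subtract (5/16x_3^2)·f_1 from -5/4x_2x_3^2 + 2x_2 - 1/4x_3^3 - 15x_3^2 + 16x_3 → 2x_2 + x_3^3 - 15x_3^2 + 16x_3
  leading term x_2: subtract (-1/2)·f_1 from 2x_2 + x_3^3 - 15x_3^2 + 16x_3 → x_3^3 - 15x_3^2 + 14x_3
  leading term x_3^3: subtract (-x_3)·g_6 from x_3^3 - 15x_3^2 + 14x_3 → 0
  remainder 0.

S(f_1,g_5): leading monomials are coprime, so the S-polynomial reduces to 0 (Buchberger's first criterion).
S(f_2,g_5): lcm = x_1x_2x_3. S = -1/7x_2x_3 + 15/7x_2 + 2.
  leading term x_2x_3: subtract (1/28x_3)·f_1 from -1/7x_2x_3 + 15/7x_2 + 2 → 15/7x_2 + 1/7x_3^2 + 2
  leading term x_2: subtract (-15/28)·f_1 from 15/7x_2 + 1/7x_3^2 + 2 → 1/7x_3^2 - 15/7x_3 + 2
  leading term x_3^2: subtract (-1/7)·g_6 from 1/7x_3^2 - 15/7x_3 + 2 → 0
  remainder 0.

S(f_3,g_5): lcm = x_1x_2x_3. S = 8x_1x_3^2 - 39/28x_2x_3 + 15/7x_2 - 1/4x_3^2 - 15x_3.
  leading term x_1x_3^2: subtract (8)·g_4 from 8x_1x_3^2 - 39/28x_2x_3 + 15/7x_2 - 1/4x_3^2 - 15x_3 → -39/28x_2x_3 + 15/7x_2 - 1/4x_3^2 - 15x_3 + 16
  leading term x_2x_3: subtract (39/112x_3)·f_1 from -39/28x_2x_3 + 15/7x_2 - 1/4x_3^2 - 15x_3 + 16 → 15/7x_2 + 8/7x_3^2 - 15x_3 + 16
  leading term x_2: subtract (-15/28)·f_1 from 15/7x_2 + 8/7x_3^2 - 15x_3 + 16 → 8/7x_3^2 - 120/7x_3 + 16
  leading term x_3^2: subtract (-8/7)·g_6 from 8/7x_3^2 - 120/7x_3 + 16 → 0
  remainder 0.

S(g_4,g_5): lcm = x_1x_3^2. S = -1/7x_3^2 + 15/7x_3 - 2.
  leading term x_3^2: subtract (1/7)·g_6 from -1/7x_3^2 + 15/7x_3 - 2 → 0
  remainder 0.

S(f_1,g_6): leading monomials are coprime, so the S-polynomial reduces to 0 (Buchberger's first criterion).
S(f_2,g_6): lcm = x_1x_2x_3^2. S = 15x_1x_2x_3 - 14x_1x_2 + 2x_3.
  leading term x_1x_2x_3: subtract (-15/4x_1x_3)·f_1 from 15x_1x_2x_3 - 14x_1x_2 + 2x_3 → -14x_1x_2 - 15x_1x_3^2 + 2x_3
  leading term x_1x_2: subtract (7/2x_1)·f_1 from -14x_1x_2 - 15x_1x_3^2 + 2x_3 → -15x_1x_3^2 + 14x_1x_3 + 2x_3
  leading term x_1x_3^2: subtract (-15)·g_4 from -15x_1x_3^2 + 14x_1x_3 + 2x_3 → 14x_1x_3 + 2x_3 - 30
  leading term x_1x_3: subtract (-2)·g_5 from 14x_1x_3 + 2x_3 - 30 → 0
  remainder 0.

S(f_3,g_6): leading monomials are coprime, so the S-polynomial reduces to 0 (Buchberger's first criterion).
S(g_4,g_6): lcm = x_1x_3^2. S = 15x_1x_3 - 14x_1 - 2.
  leading term x_1x_3: subtract (-15/7)·g_5 from 15x_1x_3 - 14x_1 - 2 → -14x_1 - 15/7x_3 + 211/7
  leading term x_1: no divisor's leading term divides it; move -14x_1 to the remainder.
  leading term x_3: no divisor's leading term divides it; move -15/7x_3 to the remainder.
  leading term 1: no divisor's leading term divides it; move 211/7 to the remainder.
  remainder -14x_1 - 15/7x_3 + 211/7 ≠ 0; add g_7 = -14x_1 - 15/7x_3 + 211/7 to the basis.

S(g_5,g_6): lcm = x_1x_3^2. S = 15x_1x_3 - 14x_1 + 1/7x_3^2 - 15/7x_3.
  leading term x_1x_3: subtract (-15/7)·g_5 from 15x_1x_3 - 14x_1 + 1/7x_3^2 - 15/7x_3 → -14x_1 + 1/7x_3^2 - 30/7x_3 + 225/7
  leading term x_1: subtract (1)·g_7 from -14x_1 + 1/7x_3^2 - 30/7x_3 + 225/7 → 1/7x_3^2 - 15/7x_3 + 2
  leading term x_3^2: subtract (-1/7)·g_6 from 1/7x_3^2 - 15/7x_3 + 2 → 0
  remainder 0.

S(f_1,g_7): leading monomials are coprime, so the S-polynomial reduces to 0 (Buchberger's first criterion).
S(f_2,g_7): lcm = x_1x_2x_3. S = -15/98x_2x_3^2 + 211/98x_2x_3 + 2.
  leading term x_2x_3^2: subtract (15/392x_3^2)·f_1 from -15/98x_2x_3^2 + 211/98x_2x_3 + 2 → 211/98x_2x_3 + 15/98x_3^3 + 2
  leading term x_2x_3: subtract (-211/392x_3)·f_1 from 211/98x_2x_3 + 15/98x_3^3 + 2 → 15/98x_3^3 - 211/98x_3^2 + 2
  leading term x_3^3: subtract (-15/98x_3)·g_6 from 15/98x_3^3 - 211/98x_3^2 + 2 → 1/7x_3^2 - 15/7x_3 + 2
  leading term x_3^2: subtract (-1/7)·g_6 from 1/7x_3^2 - 15/7x_3 + 2 → 0
  remainder 0.

S(f_3,g_7): lcm = x_1x_2. S = 8x_1x_3 - 15/98x_2x_3 + 177/196x_2 - 1/4x_3 - 15.
  leading term x_1x_3: subtract (-8/7)·g_5 from 8x_1x_3 - 15/98x_2x_3 + 177/196x_2 - 1/4x_3 - 15 → -15/98x_2x_3 + 177/196x_2 - 39/28x_3 + 15/7
  leading term x_2x_3: subtract (15/392x_3)·f_1 from -15/98x_2x_3 + 177/196x_2 - 39/28x_3 + 15/7 → 177/196x_2 + 15/98x_3^2 - 39/28x_3 + 15/7
  leading term x_2: subtract (-177/784)·f_1 from 177/196x_2 + 15/98x_3^2 - 39/28x_3 + 15/7 → 15/98x_3^2 - 225/98x_3 + 15/7
  leading term x_3^2: subtract (-15/98)·g_6 from 15/98x_3^2 - 225/98x_3 + 15/7 → 0
  remainder 0.

S(g_4,g_7): lcm = x_1x_3^2. S = -15/98x_3^3 + 211/98x_3^2 - 2.
  leading term x_3^3: subtract (15/98x_3)·g_6 from -15/98x_3^3 + 211/98x_3^2 - 2 → -1/7x_3^2 + 15/7x_3 - 2
  leading term x_3^2: subtract (1/7)·g_6 from -1/7x_3^2 + 15/7x_3 - 2 → 0
  remainder 0.

S(g_5,g_7): lcm = x_1x_3. S = -15/98x_3^2 + 225/98x_3 - 15/7.
  leading term x_3^2: subtract (15/98)·g_6 from -15/98x_3^2 + 225/98x_3 - 15/7 → 0
  remainder 0.

S(g_6,g_7): leading monomials are coprime, so the S-polynomial reduces to 0 (Buchberger's first criterion).
Every S-polynomial of the final basis reduces to 0, so we have a Gröbner basis.
Inter-reduce: drop elements whose leading term is divisible by another's, tail-reduce, and make monic.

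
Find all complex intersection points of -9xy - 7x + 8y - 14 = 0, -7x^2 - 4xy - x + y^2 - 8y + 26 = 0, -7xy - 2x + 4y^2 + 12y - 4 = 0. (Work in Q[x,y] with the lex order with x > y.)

Compute a lex Gröbner basis by Buchberger's algorithm.
f_1 = -9xy - 7x + 8y - 14, LT = xy.
f_2 = -7x^2 - 4xy - x + y^2 - 8y + 26, LT = x^2.
f_3 = -7xy - 2x + 4y^2 + 12y - 4, LT = xy.

S(f_1,f_2): lcm = x^2y. S = 7/9x^2 - 4/7xy^2 - 65/63xy + 14/9x + 1/7y^3 - 8/7y^2 + 26/7y.
  leading term x^2: subtract (-1/9)·f_2 from 7/9x^2 - 4/7xy^2 - 65/63xy + 14/9x + 1/7y^3 - 8/7y^2 + 26/7y → -4/7xy^2 - 31/21xy + 13/9x + 1/7y^3 - 65/63y^2 + 178/63y + 26/9
  leading term xy^2: subtract (4/63y)·f_1 from -4/7xy^2 - 31/21xy + 13/9x + 1/7y^3 - 65/63y^2 + 178/63y + 26/9 → -65/63xy + 13/9x + 1/7y^3 - 97/63y^2 + 26/7y + 26/9
  leading term xy: subtract (65/567)·f_1 from -65/63xy + 13/9x + 1/7y^3 - 97/63y^2 + 26/7y + 26/9 → 182/81x + 1/7y^3 - 97/63y^2 + 1586/567y + 364/81
  leading term x: no divisor's leading term divides it; move 182/81x to the remainder.
  leading term y^3: no divisor's leading term divides it; move 1/7y^3 to the remainder.
  leading term y^2: no divisor's leading term divides it; move -97/63y^2 to the remainder.
  leading term y: no divisor's leading term divides it; move 1586/567y to the remainder.
  leading term 1: no divisor's leading term divides it; move 364/81 to the remainder.
  remainder 182/81x + 1/7y^3 - 97/63y^2 + 1586/567y + 364/81 ≠ 0; add h_4 = 182/81x + 1/7y^3 - 97/63y^2 + 1586/567y + 364/81 to the basis.

S(f_1,f_3): lcm = xy. S = 31/63x + 4/7y^2 + 52/63y + 62/63.
  leading term x: subtract (279/1274)·h_4 from 31/63x + 4/7y^2 + 52/63y + 62/63 → -279/8918y^3 + 8103/8918y^2 + 73/343y
  leading term y^3: no divisor's leading term divides it; move -279/8918y^3 to the remainder.
  leading term y^2: no divisor's leading term divides it; move 8103/8918y^2 to the remainder.
  leading term y: no divisor's leading term divides it; move 73/343y to the remainder.
  remainder -279/8918y^3 + 8103/8918y^2 + 73/343y ≠ 0; add h_5 = -279/8918y^3 + 8103/8918y^2 + 73/343y to the basis.

S(f_2,f_3): lcm = x^2y. S = -2/7x^2 + 8/7xy^2 + 13/7xy - 4/7x - 1/7y^3 + 8/7y^2 - 26/7y.
  leading term x^2: subtract (2/49)·f_2 from -2/7x^2 + 8/7xy^2 + 13/7xy - 4/7x - 1/7y^3 + 8/7y^2 - 26/7y → 8/7xy^2 + 99/49xy - 26/49x - 1/7y^3 + 54/49y^2 - 166/49y - 52/49
  leading term xy^2: subtract (-8/63y)·f_1 from 8/7xy^2 + 99/49xy - 26/49x - 1/7y^3 + 54/49y^2 - 166/49y - 52/49 → 499/441xy - 26/49x - 1/7y^3 + 934/441y^2 - 2278/441y - 52/49
  leading term xy: subtract (-499/3969)·f_1 from 499/441xy - 26/49x - 1/7y^3 + 934/441y^2 - 2278/441y - 52/49 → -5599/3969x - 1/7y^3 + 934/441y^2 - 16510/3969y - 11198/3969
  leading term x: subtract (-5599/8918)·h_4 from -5599/3969x - 1/7y^3 + 934/441y^2 - 16510/3969y - 11198/3969 → -3319/62426y^3 + 646813/561834y^2 - 5771/2401y
  leading term y^3: subtract (3319/1953)·h_5 from -3319/62426y^3 + 646813/561834y^2 - 5771/2401y → -5371/13671y^2 - 37804/13671y
  leading term y^2: no divisor's leading term divides it; move -5371/13671y^2 to the remainder.
  leading term y: no divisor's leading term divides it; move -37804/13671y to the remainder.
  remainder -5371/13671y^2 - 37804/13671y ≠ 0; add h_6 = -5371/13671y^2 - 37804/13671y to the basis.

S(f_1,h_4): lcm = xy. S = 7/9x - 81/1274y^4 + 873/1274y^3 - 61/49y^2 - 26/9y + 14/9.
  leading term x: subtract (9/26)·h_4 from 7/9x - 81/1274y^4 + 873/1274y^3 - 61/49y^2 - 26/9y + 14/9 → -81/1274y^4 + 405/637y^3 - 907/1274y^2 - 27/7y
  leading term y^4: subtract (63/31y)·h_5 from -81/1274y^4 + 405/637y^3 - 907/1274y^2 - 27/7y → -6831/5642y^3 - 6457/5642y^2 - 27/7y
  leading term y^3: subtract (37191/961)·h_5 from -6831/5642y^3 - 6457/5642y^2 - 27/7y → -34892/961y^2 - 11622/961y
  leading term y^2: subtract (15387372/166501)·h_6 from -34892/961y^2 - 11622/961y → 40536626/166501y
  leading term y: no divisor's leading term divides it; move 40536626/166501y to the remainder.
  remainder 40536626/166501y ≠ 0; add h_7 = 40536626/166501y to the basis.

The other S-polynomials (S(f_2,h_4), S(f_3,h_4), S(f_1,h_5), S(f_2,h_5), S(f_3,h_5), S(h_4,h_5), S(f_1,h_6), S(f_2,h_6), S(f_3,h_6), S(h_4,h_6), S(h_5,h_6), S(f_1,h_7), S(f_2,h_7), S(f_3,h_7), S(h_4,h_7), S(h_5,h_7), S(h_6,h_7)) all reduce to 0 modulo the current basis, so we have a Gröbner basis.
Inter-reduce: drop elements whose leading term is divisible by another's, tail-reduce, and make monic.
Reduced Gröbner basis: {x + 2, y}.

A lex Gröbner basis eliminates variables successively. Here y depends only on y, with roots {0}; lifting each root through the earlier basis elements recovers the full solutions.
  y = 0: the earlier basis element becomes x + 2 = 0, giving x = -2 — point (-2, 0).

{(-2, 0)}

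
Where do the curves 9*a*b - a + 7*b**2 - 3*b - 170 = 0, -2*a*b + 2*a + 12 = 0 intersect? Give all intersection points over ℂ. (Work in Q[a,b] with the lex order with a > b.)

Compute a lex Gröbner basis by Buchberger's algorithm.
f_1 = 9*a*b - a + 7*b**2 - 3*b - 170, LT = a*b.
f_2 = -2*a*b + 2*a + 12, LT = a*b.

S(f_1,f_2): lcm = a*b. S = 8/9*a + 7/9*b**2 - 1/3*b - 116/9.
  leading term a: no divisor's leading term divides it; move 8/9*a to the remainder.
  leading term b**2: no divisor's leading term divides it; move 7/9*b**2 to the remainder.
  leading term b: no divisor's leading term divides it; move -1/3*b to the remainder.
  leading term 1: no divisor's leading term divides it; move -116/9 to the remainder.
  remainder 8/9*a + 7/9*b**2 - 1/3*b - 116/9 ≠ 0; add h_3 = 8/9*a + 7/9*b**2 - 1/3*b - 116/9 to the basis.

S(f_1,h_3): lcm = a*b. S = -1/9*a - 7/8*b**3 + 83/72*b**2 + 85/6*b - 170/9.
  leading term a: subtract (-1/8)·h_3 from -1/9*a - 7/8*b**3 + 83/72*b**2 + 85/6*b - 170/9 → -7/8*b**3 + 5/4*b**2 + 113/8*b - 41/2
  leading term b**3: no divisor's leading term divides it; move -7/8*b**3 to the remainder.
  leading term b**2: no divisor's leading term divides it; move 5/4*b**2 to the remainder.
  leading term b: no divisor's leading term divides it; move 113/8*b to the remainder.
  leading term 1: no divisor's leading term divides it; move -41/2 to the remainder.
  remainder -7/8*b**3 + 5/4*b**2 + 113/8*b - 41/2 ≠ 0; add h_4 = -7/8*b**3 + 5/4*b**2 + 113/8*b - 41/2 to the basis.

The other S-polynomials (S(f_2,h_3), S(f_1,h_4), S(f_2,h_4), S(h_3,h_4)) all reduce to 0 modulo the current basis, so we have a Gröbner basis.
Inter-reduce: drop elements whose leading term is divisible by another's, tail-reduce, and make monic.
Reduced Gröbner basis: {a + 7/8*b**2 - 3/8*b - 29/2, b**3 - 10/7*b**2 - 113/7*b + 164/7}.

A lex Gröbner basis eliminates variables successively. Here b**3 - 10/7*b**2 - 113/7*b + 164/7 depends only on b, with roots {4, -9/7 + 4*sqrt(23)/7, -4*sqrt(23)/7 - 9/7}; lifting each root through the earlier basis elements recovers the full solutions.
  b = 4: the earlier basis element becomes a - 2 = 0, giving a = 2 — point (2, 4).
  b = -9/7 + 4*sqrt(23)/7: the earlier basis element becomes a - 3*sqrt(23)/2 - 6 = 0, giving a = 6 + 3*sqrt(23)/2 — point (6 + 3*sqrt(23)/2, -9/7 + 4*sqrt(23)/7).
  b = -4*sqrt(23)/7 - 9/7: the earlier basis element becomes a - 6 + 3*sqrt(23)/2 = 0, giving a = 6 - 3*sqrt(23)/2 — point (6 - 3*sqrt(23)/2, -4*sqrt(23)/7 - 9/7).
A lex Gröbner basis triangularizes the system, enabling back-substitution.

{(2, 4), (6 + 3*sqrt(23)/2, -9/7 + 4*sqrt(23)/7), (6 - 3*sqrt(23)/2, -4*sqrt(23)/7 - 9/7)}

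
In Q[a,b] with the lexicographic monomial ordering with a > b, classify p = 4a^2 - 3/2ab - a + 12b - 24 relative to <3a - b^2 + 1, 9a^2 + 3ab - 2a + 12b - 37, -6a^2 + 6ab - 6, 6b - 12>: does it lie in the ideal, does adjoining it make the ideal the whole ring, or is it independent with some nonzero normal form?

First compute the reduced Gröbner basis of I by Buchberger's algorithm.
f_1 = 3a - b^2 + 1, LT = a.
f_2 = 9a^2 + 3ab - 2a + 12b - 37, LT = a^2.
f_3 = -6a^2 + 6ab - 6, LT = a^2.
f_4 = 6b - 12, LT = b.

The S-polynomials (S(f_1,f_2), S(f_1,f_3), S(f_1,f_4), S(f_2,f_3), S(f_2,f_4), S(f_3,f_4)) all reduce to 0 modulo the current basis, so we have a Gröbner basis.
Inter-reduce: drop elements whose leading term is divisible by another's, tail-reduce, and make monic.
Reduced Gröbner basis: {a - 1, b - 2}.
Label its elements g_1 = a - 1, g_2 = b - 2.

Reduce p = 4a^2 - 3/2ab - a + 12b - 24 modulo G:
  leading term a^2: subtract (4a)·g_1 from 4a^2 - 3/2ab - a + 12b - 24 → -3/2ab + 3a + 12b - 24
  leading term ab: subtract (-3/2b)·g_1 from -3/2ab + 3a + 12b - 24 → 3a + 21/2b - 24
  leading term a: subtract (3)·g_1 from 3a + 21/2b - 24 → 21/2b - 21
  leading term b: subtract (21/2)·g_2 from 21/2b - 21 → 0
  normal form = 0.
Since the normal form is 0, p ∈ I.

The remainder on division by a Gröbner basis is unique — it is the normal form.

4a^2 - 3/2ab - a + 12b - 24 lies in I (it reduces to 0).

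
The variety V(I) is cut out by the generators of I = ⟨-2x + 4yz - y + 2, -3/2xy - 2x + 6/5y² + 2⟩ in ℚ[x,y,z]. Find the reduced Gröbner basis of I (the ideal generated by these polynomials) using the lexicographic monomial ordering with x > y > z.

G = {x - 2yz + ½y - 1, y²z - 13/20y² + 4/3yz + ⅙y}

f_1 = -2x + 4yz - y + 2, LT = x.
f_2 = -3/2xy - 2x + 6/5y² + 2, LT = xy.

S(f_1,f_2): lcm = xy. S = -4/3x - 2y²z + 13/10y² - y + 4/3.
  leading term x: subtract (⅔)·f_1 from -4/3x - 2y²z + 13/10y² - y + 4/3 → -2y²z + 13/10y² - 8/3yz - ⅓y
  leading term y²z: no divisor's leading term divides it; move -2y²z to the remainder.
  leading term y²: no divisor's leading term divides it; move 13/10y² to the remainder.
  leading term yz: no divisor's leading term divides it; move -8/3yz to the remainder.
  leading term y: no divisor's leading term divides it; move -⅓y to the remainder.
  remainder -2y²z + 13/10y² - 8/3yz - ⅓y ≠ 0; add g_3 = -2y²z + 13/10y² - 8/3yz - ⅓y to the basis.

The other S-polynomials (S(f_1,g_3), S(f_2,g_3)) all reduce to 0 modulo the current basis, so we have a Gröbner basis.
Inter-reduce: drop elements whose leading term is divisible by another's, tail-reduce, and make monic.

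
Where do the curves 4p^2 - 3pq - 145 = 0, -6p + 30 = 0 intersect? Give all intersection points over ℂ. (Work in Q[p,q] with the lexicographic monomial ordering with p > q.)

{(5, -3)}

Compute a lex Gröbner basis by Buchberger's algorithm.
f_1 = 4p^2 - 3pq - 145, LT = p^2.
f_2 = -6p + 30, LT = p.

S(f_1,f_2): lcm = p^2. S = -3/4pq + 5p - 145/4.
  leading term pq: subtract (1/8q)·f_2 from -3/4pq + 5p - 145/4 → 5p - 15/4q - 145/4
  leading term p: subtract (-5/6)·f_2 from 5p - 15/4q - 145/4 → -15/4q - 45/4
  leading term q: no divisor's leading term divides it; move -15/4q to the remainder.
  leading term 1: no divisor's leading term divides it; move -45/4 to the remainder.
  remainder -15/4q - 45/4 ≠ 0; add h_3 = -15/4q - 45/4 to the basis.

S(f_1,h_3): leading monomials are coprime, so the S-polynomial reduces to 0 (Buchberger's first criterion).
S(f_2,h_3): leading monomials are coprime, so the S-polynomial reduces to 0 (Buchberger's first criterion).
Every S-polynomial of the final basis reduces to 0, so we have a Gröbner basis.
Inter-reduce: drop elements whose leading term is divisible by another's, tail-reduce, and make monic.
Reduced Gröbner basis: {p - 5, q + 3}.

The lex basis is triangular: the last element involves only q. Solving q + 3 = 0 gives q ∈ {-3}; substituting each value into the earlier elements determines the remaining variables.
  q = -3: the earlier basis element becomes p - 5 = 0, giving p = 5 — point (5, -3).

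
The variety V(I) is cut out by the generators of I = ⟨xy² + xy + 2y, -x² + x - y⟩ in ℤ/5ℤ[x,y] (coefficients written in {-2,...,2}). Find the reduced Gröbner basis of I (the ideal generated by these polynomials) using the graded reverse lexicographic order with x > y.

G = {xy² + xy + 2y, y³ - 2xy + y² + 2y, x² - x + y}

This is the nonlinear analogue of row-reducing a linear system.

f_1 = xy² + xy + 2y, LT = xy².
f_2 = -x² + x - y, LT = x².

S(f_1,f_2): lcm = x²y². S = x²y + xy² - y³ + 2xy.
  reduce S modulo (f_1, f_2):
  remainder -y³ + 2xy - y² - 2y ≠ 0; add g_3 = -y³ + 2xy - y² - 2y to the basis.

The other S-polynomials (S(f_1,g_3), S(f_2,g_3)) all reduce to 0 modulo the current basis, so we have a Gröbner basis.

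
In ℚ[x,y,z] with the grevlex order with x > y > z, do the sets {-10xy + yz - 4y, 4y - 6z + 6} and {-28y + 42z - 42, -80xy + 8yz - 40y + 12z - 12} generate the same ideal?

Equality of ideals is decidable: compute both reduced Gröbner bases (unique for the ordering) and check whether they agree.
Buchberger on the first generating set:
f_1 = -10xy + yz - 4y, LT = xy.
f_2 = 4y - 6z + 6, LT = y.

S(f_1,f_2): lcm = xy. S = 3/2xz - 1/10yz - 3/2x + ⅖y.
  leading term xz: no divisor's leading term divides it; move 3/2xz to the remainder.
  leading term yz: subtract (-1/40z)·f_2 from -1/10yz - 3/2x + ⅖y → -3/20z² - 3/2x + ⅖y + 3/20z
  leading term z²: no divisor's leading term divides it; move -3/20z² to the remainder.
  leading term x: no divisor's leading term divides it; move -3/2x to the remainder.
  leading term y: subtract (1/10)·f_2 from ⅖y + 3/20z → ¾z - ⅗
  leading term z: no divisor's leading term divides it; move ¾z to the remainder.
  leading term 1: no divisor's leading term divides it; move -⅗ to the remainder.
  remainder 3/2xz - 3/20z² - 3/2x + ¾z - ⅗ ≠ 0; add g_3 = 3/2xz - 3/20z² - 3/2x + ¾z - ⅗ to the basis.

The other S-polynomials (S(f_1,g_3), S(f_2,g_3)) all reduce to 0 modulo the current basis, so we have a Gröbner basis.
Inter-reduce: drop elements whose leading term is divisible by another's, tail-reduce, and make monic.
Reduced Gröbner basis: {xz - 1/10z² - x + ½z - ⅖, y - 3/2z + 3/2}.

Buchberger on the second generating set:
h_1 = -28y + 42z - 42, LT = y.
h_2 = -80xy + 8yz - 40y + 12z - 12, LT = xy.

S(h_1,h_2): lcm = xy. S = -3/2xz + 1/10yz + 3/2x - ½y + 3/20z - 3/20.
  leading term xz: no divisor's leading term divides it; move -3/2xz to the remainder.
  leading term yz: subtract (-1/280z)·h_1 from 1/10yz + 3/2x - ½y + 3/20z - 3/20 → 3/20z² + 3/2x - ½y - 3/20
  leading term z²: no divisor's leading term divides it; move 3/20z² to the remainder.
  leading term x: no divisor's leading term divides it; move 3/2x to the remainder.
  leading term y: subtract (1/56)·h_1 from -½y - 3/20 → -¾z + ⅗
  leading term z: no divisor's leading term divides it; move -¾z to the remainder.
  leading term 1: no divisor's leading term divides it; move ⅗ to the remainder.
  remainder -3/2xz + 3/20z² + 3/2x - ¾z + ⅗ ≠ 0; add k_3 = -3/2xz + 3/20z² + 3/2x - ¾z + ⅗ to the basis.

The other S-polynomials (S(h_1,k_3), S(h_2,k_3)) all reduce to 0 modulo the current basis, so we have a Gröbner basis.
Inter-reduce: drop elements whose leading term is divisible by another's, tail-reduce, and make monic.
Reduced Gröbner basis: {xz - 1/10z² - x + ½z - ⅖, y - 3/2z + 3/2}.

These coincide, so the ideals are equal.
The choice of monomial ordering does not affect the verdict — as long as both bases are computed under the same ordering, their equality decides ideal equality.

Yes, the ideals are equal.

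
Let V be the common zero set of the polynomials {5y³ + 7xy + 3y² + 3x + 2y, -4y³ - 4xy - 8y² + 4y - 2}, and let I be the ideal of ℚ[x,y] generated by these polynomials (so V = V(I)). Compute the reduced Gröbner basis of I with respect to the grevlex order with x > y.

f_1 = 5y³ + 7xy + 3y² + 3x + 2y, LT = y³.
f_2 = -4y³ - 4xy - 8y² + 4y - 2, LT = y³.

S(f_1,f_2): lcm = y³. S = ⅖xy - 7/5y² + ⅗x + 7/5y - ½.
  leading term xy: no divisor's leading term divides it; move ⅖xy to the remainder.
  leading term y²: no divisor's leading term divides it; move -7/5y² to the remainder.
  leading term x: no divisor's leading term divides it; move ⅗x to the remainder.
  leading term y: no divisor's leading term divides it; move 7/5y to the remainder.
  leading term 1: no divisor's leading term divides it; move -½ to the remainder.
  remainder ⅖xy - 7/5y² + ⅗x + 7/5y - ½ ≠ 0; add g_3 = ⅖xy - 7/5y² + ⅗x + 7/5y - ½ to the basis.

S(f_1,g_3): lcm = xy³. S = 7/2y⁴ + 7/5x²y - 9/10xy² - 7/2y³ + ⅗x² + ⅖xy + 5/4y².
  leading term y⁴: subtract (7/10y)·f_1 from 7/2y⁴ + 7/5x²y - 9/10xy² - 7/2y³ + ⅗x² + ⅖xy + 5/4y² → 7/5x²y - 29/5xy² - 28/5y³ + ⅗x² - 17/10xy - 3/20y²
  leading term x²y: subtract (7/2x)·g_3 from 7/5x²y - 29/5xy² - 28/5y³ + ⅗x² - 17/10xy - 3/20y² → -9/10xy² - 28/5y³ - 3/2x² - 33/5xy - 3/20y² + 7/4x
  leading term xy²: subtract (-9/4y)·g_3 from -9/10xy² - 28/5y³ - 3/2x² - 33/5xy - 3/20y² + 7/4x → -35/4y³ - 3/2x² - 21/4xy + 3y² + 7/4x - 9/8y
  leading term y³: subtract (-7/4)·f_1 from -35/4y³ - 3/2x² - 21/4xy + 3y² + 7/4x - 9/8y → -3/2x² + 7xy + 33/4y² + 7x + 19/8y
  leading term x²: no divisor's leading term divides it; move -3/2x² to the remainder.
  leading term xy: subtract (35/2)·g_3 from 7xy + 33/4y² + 7x + 19/8y → 131/4y² - 7/2x - 177/8y + 35/4
  leading term y²: no divisor's leading term divides it; move 131/4y² to the remainder.
  leading term x: no divisor's leading term divides it; move -7/2x to the remainder.
  leading term y: no divisor's leading term divides it; move -177/8y to the remainder.
  leading term 1: no divisor's leading term divides it; move 35/4 to the remainder.
  remainder -3/2x² + 131/4y² - 7/2x - 177/8y + 35/4 ≠ 0; add g_4 = -3/2x² + 131/4y² - 7/2x - 177/8y + 35/4 to the basis.

S(f_2,g_3): lcm = xy³. S = 7/2y⁴ + x²y + ½xy² - 7/2y³ - xy + 5/4y² + ½x.
  leading term y⁴: subtract (7/10y)·f_1 from 7/2y⁴ + x²y + ½xy² - 7/2y³ - xy + 5/4y² + ½x → x²y - 22/5xy² - 28/5y³ - 31/10xy - 3/20y² + ½x
  leading term x²y: subtract (5/2x)·g_3 from x²y - 22/5xy² - 28/5y³ - 31/10xy - 3/20y² + ½x → -9/10xy² - 28/5y³ - 3/2x² - 33/5xy - 3/20y² + 7/4x
  leading term xy²: subtract (-9/4y)·g_3 from -9/10xy² - 28/5y³ - 3/2x² - 33/5xy - 3/20y² + 7/4x → -35/4y³ - 3/2x² - 21/4xy + 3y² + 7/4x - 9/8y
  leading term y³: subtract (-7/4)·f_1 from -35/4y³ - 3/2x² - 21/4xy + 3y² + 7/4x - 9/8y → -3/2x² + 7xy + 33/4y² + 7x + 19/8y
  leading term x²: subtract (1)·g_4 from -3/2x² + 7xy + 33/4y² + 7x + 19/8y → 7xy - 49/2y² + 21/2x + 49/2y - 35/4
  leading term xy: subtract (35/2)·g_3 from 7xy - 49/2y² + 21/2x + 49/2y - 35/4 → 0
  remainder 0.

S(f_1,g_4): leading monomials are coprime, so the S-polynomial reduces to 0 (Buchberger's first criterion).
S(f_2,g_4): leading monomials are coprime, so the S-polynomial reduces to 0 (Buchberger's first criterion).
S(g_3,g_4): lcm = x²y. S = -7/2xy² + 131/6y³ + 3/2x² + 7/6xy - 59/4y² - 5/4x + 35/6y.
  leading term xy²: subtract (-35/4y)·g_3 from -7/2xy² + 131/6y³ + 3/2x² + 7/6xy - 59/4y² - 5/4x + 35/6y → 115/12y³ + 3/2x² + 77/12xy - 5/2y² - 5/4x + 35/24y
  leading term y³: subtract (23/12)·f_1 from 115/12y³ + 3/2x² + 77/12xy - 5/2y² - 5/4x + 35/24y → 3/2x² - 7xy - 33/4y² - 7x - 19/8y
  leading term x²: subtract (-1)·g_4 from 3/2x² - 7xy - 33/4y² - 7x - 19/8y → -7xy + 49/2y² - 21/2x - 49/2y + 35/4
  leading term xy: subtract (-35/2)·g_3 from -7xy + 49/2y² - 21/2x - 49/2y + 35/4 → 0
  remainder 0.

Every S-polynomial of the final basis reduces to 0, so we have a Gröbner basis.
Inter-reduce: drop elements whose leading term is divisible by another's, tail-reduce, and make monic.

G = {y³ + 11/2y² - 3/2x - 9/2y + 7/4, x² - 131/6y² + 7/3x + 59/4y - 35/6, xy - 7/2y² + 3/2x + 7/2y - 5/4}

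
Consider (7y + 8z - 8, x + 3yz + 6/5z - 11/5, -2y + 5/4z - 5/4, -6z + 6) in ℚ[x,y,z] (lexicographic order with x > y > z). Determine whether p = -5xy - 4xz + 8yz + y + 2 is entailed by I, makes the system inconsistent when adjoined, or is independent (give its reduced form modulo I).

First compute the reduced Gröbner basis of I by Buchberger's algorithm.
f_1 = 7y + 8z - 8, LT = y.
f_2 = x + 3yz + 6/5z - 11/5, LT = x.
f_3 = -2y + 5/4z - 5/4, LT = y.
f_4 = -6z + 6, LT = z.

The S-polynomials (S(f_1,f_2), S(f_1,f_3), S(f_1,f_4), S(f_2,f_3), S(f_2,f_4), S(f_3,f_4)) all reduce to 0 modulo the current basis, so we have a Gröbner basis.
Inter-reduce: drop elements whose leading term is divisible by another's, tail-reduce, and make monic.
Reduced Gröbner basis: {x - 1, y, z - 1}.
Label its elements g_1 = x - 1, g_2 = y, g_3 = z - 1.

Reduce p = -5xy - 4xz + 8yz + y + 2 modulo G:
  leading term xy: subtract (-5y)·g_1 from -5xy - 4xz + 8yz + y + 2 → -4xz + 8yz - 4y + 2
  leading term xz: subtract (-4z)·g_1 from -4xz + 8yz - 4y + 2 → 8yz - 4y - 4z + 2
  leading term yz: subtract (8z)·g_2 from 8yz - 4y - 4z + 2 → -4y - 4z + 2
  leading term y: subtract (-4)·g_2 from -4y - 4z + 2 → -4z + 2
  leading term z: subtract (-4)·g_3 from -4z + 2 → -2
  leading term 1: no divisor's leading term divides it; move -2 to the remainder.
  normal form = -2.
The normal form is nonzero, so p ∉ I. Since p minus its normal form lies in I, I + (p) = I + (r) where r = -2; decide whether this ideal is the whole ring.
Here r = -2 is a nonzero constant, hence a unit: 1 ∈ I + (p), the Gröbner basis of I + (p) is {1}, and the enlarged system has no common solution — adjoining p is inconsistent.

Adjoining -5xy - 4xz + 8yz + y + 2 makes the ideal the whole ring: the system is inconsistent.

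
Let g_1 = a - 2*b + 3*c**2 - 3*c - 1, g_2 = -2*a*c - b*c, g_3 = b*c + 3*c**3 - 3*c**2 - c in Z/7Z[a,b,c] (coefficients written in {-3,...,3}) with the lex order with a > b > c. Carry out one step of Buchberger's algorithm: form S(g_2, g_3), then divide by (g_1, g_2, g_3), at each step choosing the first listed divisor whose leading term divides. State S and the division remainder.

lcm(LM(g_2), LM(g_3)) = a*b*c.
S = (lcm/LT(g_2))·g_2 − (lcm/LT(g_3))·g_3 = -3*a*c**3 + 3*a*c**2 + a*c - 3*b**2*c.
Reduce S modulo (g_1, g_2, g_3) in that order:
  leading term a*c**3: subtract (-3*c**3)·g_1 from -3*a*c**3 + 3*a*c**2 + a*c - 3*b**2*c → 3*a*c**2 + a*c - 3*b**2*c + b*c**3 + 2*c**5 - 2*c**4 - 3*c**3
  leading term a*c**2: subtract (3*c**2)·g_1 from 3*a*c**2 + a*c - 3*b**2*c + b*c**3 + 2*c**5 - 2*c**4 - 3*c**3 → a*c - 3*b**2*c + b*c**3 - b*c**2 + 2*c**5 + 3*c**4 - c**3 + 3*c**2
  leading term a*c: subtract (c)·g_1 from a*c - 3*b**2*c + b*c**3 - b*c**2 + 2*c**5 + 3*c**4 - c**3 + 3*c**2 → -3*b**2*c + b*c**3 - b*c**2 + 2*b*c + 2*c**5 + 3*c**4 + 3*c**3 - c**2 + c
  leading term b**2*c: subtract (-3*b)·g_3 from -3*b**2*c + b*c**3 - b*c**2 + 2*b*c + 2*c**5 + 3*c**4 + 3*c**3 - c**2 + c → 3*b*c**3 - 3*b*c**2 - b*c + 2*c**5 + 3*c**4 + 3*c**3 - c**2 + c
  leading term b*c**3: subtract (3*c**2)·g_3 from 3*b*c**3 - 3*b*c**2 - b*c + 2*c**5 + 3*c**4 + 3*c**3 - c**2 + c → -3*b*c**2 - b*c - 2*c**4 - c**3 - c**2 + c
  leading term b*c**2: subtract (-3*c)·g_3 from -3*b*c**2 - b*c - 2*c**4 - c**3 - c**2 + c → -b*c - 3*c**3 + 3*c**2 + c
  leading term b*c: subtract (-1)·g_3 from -b*c - 3*c**3 + 3*c**2 + c → 0
The remainder is 0, so this S-polynomial contributes no new basis element.

S(g_2, g_3) = -3*a*c**3 + 3*a*c**2 + a*c - 3*b**2*c; remainder on division = 0.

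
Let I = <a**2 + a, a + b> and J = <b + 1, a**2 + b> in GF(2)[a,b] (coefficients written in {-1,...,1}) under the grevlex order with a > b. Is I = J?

Equality of ideals is decidable: compute both reduced Gröbner bases (unique for the ordering) and check whether they agree.
Buchberger on the first generating set:
f_1 = a**2 + a, LT = a**2.
f_2 = a + b, LT = a.

S(f_1,f_2): lcm = a**2. S = a*b + a.
  leading term a*b: subtract (b)·f_2 from a*b + a → b**2 + a
  leading term b**2: no divisor's leading term divides it; move b**2 to the remainder.
  leading term a: subtract (1)·f_2 from a → b
  leading term b: no divisor's leading term divides it; move b to the remainder.
  remainder b**2 + b ≠ 0; add g_3 = b**2 + b to the basis.

The other S-polynomials (S(f_1,g_3), S(f_2,g_3)) all reduce to 0 modulo the current basis, so we have a Gröbner basis.
Inter-reduce: drop elements whose leading term is divisible by another's, tail-reduce, and make monic.
Reduced Gröbner basis: {b**2 + b, a + b}.

Buchberger on the second generating set:
h_1 = b + 1, LT = b.
h_2 = a**2 + b, LT = a**2.

The S-polynomials (S(h_1,h_2)) all reduce to 0 modulo the current basis, so we have a Gröbner basis.
Inter-reduce: drop elements whose leading term is divisible by another's, tail-reduce, and make monic.
Reduced Gröbner basis: {a**2 + 1, b + 1}.

These differ, so the ideals are not equal.

No, the ideals differ.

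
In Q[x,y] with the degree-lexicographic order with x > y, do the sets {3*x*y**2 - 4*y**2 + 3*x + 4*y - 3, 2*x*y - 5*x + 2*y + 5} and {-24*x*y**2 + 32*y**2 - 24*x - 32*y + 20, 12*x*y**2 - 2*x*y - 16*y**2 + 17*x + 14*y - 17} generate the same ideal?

Equality of ideals is decidable: compute both reduced Gröbner bases (unique for the ordering) and check whether they agree.
Buchberger on the first generating set:
f_1 = 3*x*y**2 - 4*y**2 + 3*x + 4*y - 3, LT = x*y**2.
f_2 = 2*x*y - 5*x + 2*y + 5, LT = x*y.

S(f_1,f_2): lcm = x*y**2. S = 5/2*x*y - 7/3*y**2 + x - 7/6*y - 1.
  leading term x*y: subtract (5/4)·f_2 from 5/2*x*y - 7/3*y**2 + x - 7/6*y - 1 → -7/3*y**2 + 29/4*x - 11/3*y - 29/4
  leading term y**2: no divisor's leading term divides it; move -7/3*y**2 to the remainder.
  leading term x: no divisor's leading term divides it; move 29/4*x to the remainder.
  leading term y: no divisor's leading term divides it; move -11/3*y to the remainder.
  leading term 1: no divisor's leading term divides it; move -29/4 to the remainder.
  remainder -7/3*y**2 + 29/4*x - 11/3*y - 29/4 ≠ 0; add g_3 = -7/3*y**2 + 29/4*x - 11/3*y - 29/4 to the basis.

S(f_1,g_3): lcm = x*y**2. S = 87/28*x**2 - 11/7*x*y - 4/3*y**2 - 59/28*x + 4/3*y - 1.
  leading term x**2: no divisor's leading term divides it; move 87/28*x**2 to the remainder.
  leading term x*y: subtract (-11/14)·f_2 from -11/7*x*y - 4/3*y**2 - 59/28*x + 4/3*y - 1 → -4/3*y**2 - 169/28*x + 61/21*y + 41/14
  leading term y**2: subtract (4/7)·g_3 from -4/3*y**2 - 169/28*x + 61/21*y + 41/14 → -285/28*x + 5*y + 99/14
  leading term x: no divisor's leading term divides it; move -285/28*x to the remainder.
  leading term y: no divisor's leading term divides it; move 5*y to the remainder.
  leading term 1: no divisor's leading term divides it; move 99/14 to the remainder.
  remainder 87/28*x**2 - 285/28*x + 5*y + 99/14 ≠ 0; add g_4 = 87/28*x**2 - 285/28*x + 5*y + 99/14 to the basis.

The other S-polynomials (S(f_2,g_3), S(f_1,g_4), S(f_2,g_4), S(g_3,g_4)) all reduce to 0 modulo the current basis, so we have a Gröbner basis.
Inter-reduce: drop elements whose leading term is divisible by another's, tail-reduce, and make monic.
Reduced Gröbner basis: {x**2 - 95/29*x + 140/87*y + 66/29, x*y - 5/2*x + y + 5/2, y**2 - 87/28*x + 11/7*y + 87/28}.

Buchberger on the second generating set:
h_1 = -24*x*y**2 + 32*y**2 - 24*x - 32*y + 20, LT = x*y**2.
h_2 = 12*x*y**2 - 2*x*y - 16*y**2 + 17*x + 14*y - 17, LT = x*y**2.

S(h_1,h_2): lcm = x*y**2. S = 1/6*x*y - 5/12*x + 1/6*y + 7/12.
  leading term x*y: no divisor's leading term divides it; move 1/6*x*y to the remainder.
  leading term x: no divisor's leading term divides it; move -5/12*x to the remainder.
  leading term y: no divisor's leading term divides it; move 1/6*y to the remainder.
  leading term 1: no divisor's leading term divides it; move 7/12 to the remainder.
  remainder 1/6*x*y - 5/12*x + 1/6*y + 7/12 ≠ 0; add k_3 = 1/6*x*y - 5/12*x + 1/6*y + 7/12 to the basis.

S(h_1,k_3): lcm = x*y**2. S = 5/2*x*y - 7/3*y**2 + x - 13/6*y - 5/6.
  leading term x*y: subtract (15)·k_3 from 5/2*x*y - 7/3*y**2 + x - 13/6*y - 5/6 → -7/3*y**2 + 29/4*x - 14/3*y - 115/12
  leading term y**2: no divisor's leading term divides it; move -7/3*y**2 to the remainder.
  leading term x: no divisor's leading term divides it; move 29/4*x to the remainder.
  leading term y: no divisor's leading term divides it; move -14/3*y to the remainder.
  leading term 1: no divisor's leading term divides it; move -115/12 to the remainder.
  remainder -7/3*y**2 + 29/4*x - 14/3*y - 115/12 ≠ 0; add k_4 = -7/3*y**2 + 29/4*x - 14/3*y - 115/12 to the basis.

S(h_1,k_4): lcm = x*y**2. S = 87/28*x**2 - 2*x*y - 4/3*y**2 - 87/28*x + 4/3*y - 5/6.
  leading term x**2: no divisor's leading term divides it; move 87/28*x**2 to the remainder.
  leading term x*y: subtract (-12)·k_3 from -2*x*y - 4/3*y**2 - 87/28*x + 4/3*y - 5/6 → -4/3*y**2 - 227/28*x + 10/3*y + 37/6
  leading term y**2: subtract (4/7)·k_4 from -4/3*y**2 - 227/28*x + 10/3*y + 37/6 → -49/4*x + 6*y + 163/14
  leading term x: no divisor's leading term divides it; move -49/4*x to the remainder.
  leading term y: no divisor's leading term divides it; move 6*y to the remainder.
  leading term 1: no divisor's leading term divides it; move 163/14 to the remainder.
  remainder 87/28*x**2 - 49/4*x + 6*y + 163/14 ≠ 0; add k_5 = 87/28*x**2 - 49/4*x + 6*y + 163/14 to the basis.

The other S-polynomials (S(h_2,k_3), S(h_2,k_4), S(k_3,k_4), S(h_1,k_5), S(h_2,k_5), S(k_3,k_5), S(k_4,k_5)) all reduce to 0 modulo the current basis, so we have a Gröbner basis.
Inter-reduce: drop elements whose leading term is divisible by another's, tail-reduce, and make monic.
Reduced Gröbner basis: {x**2 - 343/87*x + 56/29*y + 326/87, x*y - 5/2*x + y + 7/2, y**2 - 87/28*x + 2*y + 115/28}.

Since the reduced bases disagree, the two ideals are not the same.

No, the ideals differ.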